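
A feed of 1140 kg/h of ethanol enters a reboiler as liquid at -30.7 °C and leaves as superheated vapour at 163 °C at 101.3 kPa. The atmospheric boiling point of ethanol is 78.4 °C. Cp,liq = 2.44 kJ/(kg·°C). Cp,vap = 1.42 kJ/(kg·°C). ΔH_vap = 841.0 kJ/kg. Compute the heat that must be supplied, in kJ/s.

liquid -30.7→78.4 °C: 266.2 kJ/kg
vaporisation at 78.4 °C: 841 kJ/kg
vapour 78.4→163 °C: 120.13 kJ/kg
Δh = 266.2 + 841 + 120.13 = 1227.3 kJ/kg
Q = ṁ·Δh = 1140 kg/h × 1227.3 kJ/kg = 1.3992e+06 kJ/h
|Q| = 388.66 kW

Q = 389 kJ/s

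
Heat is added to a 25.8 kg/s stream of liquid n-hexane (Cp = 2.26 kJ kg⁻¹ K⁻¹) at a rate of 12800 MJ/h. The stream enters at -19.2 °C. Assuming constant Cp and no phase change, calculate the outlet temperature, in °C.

T_out = 41.8 °C

Q = 12800 MJ/h = 3555.6 kJ/s
ΔT = Q/(ṁ·Cp) = 3555.6/(25.8×2.26) = 60.979 K
T_out = -19.2 + 60.979 = 41.779 °C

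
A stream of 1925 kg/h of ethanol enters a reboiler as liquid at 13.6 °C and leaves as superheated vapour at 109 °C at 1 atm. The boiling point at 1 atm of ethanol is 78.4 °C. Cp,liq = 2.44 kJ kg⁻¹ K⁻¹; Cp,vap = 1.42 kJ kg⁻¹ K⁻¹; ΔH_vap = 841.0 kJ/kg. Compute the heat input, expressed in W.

Q = 557000 W

liquid 13.6→78.4 °C: 158.11 kJ/kg
vaporisation at 78.4 °C: 841 kJ/kg
vapour 78.4→109 °C: 43.452 kJ/kg
Δh = 158.11 + 841 + 43.452 = 1042.6 kJ/kg
Q = ṁ·Δh = 1925 kg/h × 1042.6 kJ/kg = 2.0069e+06 kJ/h
|Q| = 557.48 kW = 557480 W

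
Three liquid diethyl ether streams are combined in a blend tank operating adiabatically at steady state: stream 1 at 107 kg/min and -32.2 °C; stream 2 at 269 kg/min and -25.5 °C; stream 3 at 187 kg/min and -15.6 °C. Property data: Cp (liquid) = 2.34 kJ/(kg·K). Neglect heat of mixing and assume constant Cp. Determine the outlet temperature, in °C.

T_out = -23.5 °C

Energy balance with Q = 0: Σ ṁᵢCp,ᵢ(T_out − Tᵢ) = 0
T_out = Σ ṁᵢCp,ᵢTᵢ / Σ ṁᵢCp,ᵢ
      = -30940 / 1317.4 = -23.485 °C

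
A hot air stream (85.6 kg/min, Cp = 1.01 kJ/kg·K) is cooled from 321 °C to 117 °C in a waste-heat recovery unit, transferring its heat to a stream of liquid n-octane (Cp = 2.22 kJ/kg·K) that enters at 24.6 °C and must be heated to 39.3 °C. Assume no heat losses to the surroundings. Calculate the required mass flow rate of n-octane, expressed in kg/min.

ṁ_c = 540 kg/min

Heat released by hot stream: Q = 85.6 × 1.01 × (321 − 117) = 17637 kJ/min
Energy balance on cold side (adiabatic exchanger): Q = ṁ_c·Cp_c·(T_c,out − T_c,in)
ṁ_c = 17637 / [2.22 × (39.3 − 24.6)] = 540.45 kg/min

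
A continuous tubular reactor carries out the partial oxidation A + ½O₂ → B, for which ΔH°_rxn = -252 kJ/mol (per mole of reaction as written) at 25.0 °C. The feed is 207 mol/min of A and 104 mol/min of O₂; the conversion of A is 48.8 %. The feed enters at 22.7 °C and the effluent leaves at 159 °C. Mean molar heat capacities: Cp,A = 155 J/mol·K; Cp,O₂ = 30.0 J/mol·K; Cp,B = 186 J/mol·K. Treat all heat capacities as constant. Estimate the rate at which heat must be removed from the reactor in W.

Extent of reaction ξ = 0.488 × 207 = 101.02 mol/min
Reaction term: ξ·ΔH°_rxn = 101.02 × -252 = -25456 kJ/min
Sensible, feed 22.7→25 °C: 80.972 kJ/min
Outlet flows (mol/min): A 105.98, O₂ 53.492, B 101.02
Sensible, products 25→159 °C: 4934 kJ/min
Q = ΔH = -20441 kJ/min = -340.68 kW
Heat removed = 340680 W

Q_out = 341000 W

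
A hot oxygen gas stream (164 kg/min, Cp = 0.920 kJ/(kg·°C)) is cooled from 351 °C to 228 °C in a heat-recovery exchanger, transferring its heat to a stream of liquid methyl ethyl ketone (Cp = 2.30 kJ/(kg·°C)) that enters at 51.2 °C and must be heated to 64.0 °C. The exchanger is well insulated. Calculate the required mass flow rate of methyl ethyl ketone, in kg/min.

ṁ_c = 630 kg/min

Heat released by hot stream: Q = 164 × 0.920 × (351 − 228) = 18558 kJ/min
Energy balance on cold side (adiabatic exchanger): Q = ṁ_c·Cp_c·(T_c,out − T_c,in)
ṁ_c = 18558 / [2.30 × (64.0 − 51.2)] = 630.38 kg/min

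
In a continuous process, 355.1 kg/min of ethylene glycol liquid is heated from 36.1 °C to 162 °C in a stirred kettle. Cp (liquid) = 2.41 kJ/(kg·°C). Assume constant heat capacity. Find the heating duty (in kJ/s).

Q = ṁ·Cp·ΔT = 355.1 × 2.41 × (162 − 36.1) = 107740 kJ/min
Converting: 107740 / 60 s = 1795.7 kW

Q = 1800 kJ/s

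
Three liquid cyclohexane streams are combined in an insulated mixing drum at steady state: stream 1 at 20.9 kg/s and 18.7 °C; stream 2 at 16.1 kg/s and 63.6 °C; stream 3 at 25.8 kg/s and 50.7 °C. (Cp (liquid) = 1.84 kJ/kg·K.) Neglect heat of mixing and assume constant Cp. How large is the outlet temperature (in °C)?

Energy balance with Q = 0: Σ ṁᵢCp,ᵢ(T_out − Tᵢ) = 0
T_out = Σ ṁᵢCp,ᵢTᵢ / Σ ṁᵢCp,ᵢ
      = 5010 / 115.55 = 43.357 °C

T_out = 43.4 °C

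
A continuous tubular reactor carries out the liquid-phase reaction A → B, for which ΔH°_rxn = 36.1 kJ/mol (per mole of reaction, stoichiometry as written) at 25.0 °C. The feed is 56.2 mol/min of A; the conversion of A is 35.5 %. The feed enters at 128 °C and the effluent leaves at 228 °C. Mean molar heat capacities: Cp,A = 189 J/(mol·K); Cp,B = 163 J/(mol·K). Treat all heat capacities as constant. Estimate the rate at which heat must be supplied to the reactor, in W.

Extent of reaction ξ = 0.355 × 56.2 = 19.951 mol/min
Reaction term: ξ·ΔH°_rxn = 19.951 × 36.1 = 720.23 kJ/min
Sensible, feed 128→25 °C: -1094 kJ/min
Outlet flows (mol/min): A 36.249, B 19.951
Sensible, products 25→228 °C: 2050.9 kJ/min
Q = ΔH = 1677.1 kJ/min = 27.952 kW
Heat supplied = 27952 W

Q_in = 28000 W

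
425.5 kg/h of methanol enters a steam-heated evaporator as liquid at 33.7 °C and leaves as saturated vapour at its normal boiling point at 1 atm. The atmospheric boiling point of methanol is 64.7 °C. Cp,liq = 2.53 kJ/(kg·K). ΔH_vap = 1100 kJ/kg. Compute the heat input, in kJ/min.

liquid 33.7→64.7 °C: 78.43 kJ/kg
vaporisation at 64.7 °C: 1100 kJ/kg
Δh = 78.43 + 1100 = 1178.4 kJ/kg
Q = ṁ·Δh = 425.5 kg/h × 1178.4 kJ/kg = 501420 kJ/h
|Q| = 139.28 kW = 8357 kJ/min

Q = 8360 kJ/min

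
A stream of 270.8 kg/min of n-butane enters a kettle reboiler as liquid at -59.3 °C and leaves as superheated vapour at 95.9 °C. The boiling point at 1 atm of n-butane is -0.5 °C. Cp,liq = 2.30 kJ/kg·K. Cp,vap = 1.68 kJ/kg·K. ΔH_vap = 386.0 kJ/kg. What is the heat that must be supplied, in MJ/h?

liquid -59.3→-0.5 °C: 135.24 kJ/kg
vaporisation at -0.5 °C: 386 kJ/kg
vapour -0.5→95.9 °C: 161.95 kJ/kg
Δh = 135.24 + 386 + 161.95 = 683.19 kJ/kg
Q = ṁ·Δh = 270.8 kg/min × 683.19 kJ/kg = 185010 kJ/min
|Q| = 3083.5 kW = 11101 MJ/h

Q = 11100 MJ/h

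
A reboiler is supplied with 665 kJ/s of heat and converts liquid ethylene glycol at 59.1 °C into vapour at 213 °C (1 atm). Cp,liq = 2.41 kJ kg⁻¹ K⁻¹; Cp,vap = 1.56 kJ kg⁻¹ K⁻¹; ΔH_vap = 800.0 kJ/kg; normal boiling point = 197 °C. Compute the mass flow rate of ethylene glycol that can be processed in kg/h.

Δh = 2.41×(197−59.1) + 800.0 + 1.56×(213−197) = 1157.3 kJ/kg
Q = 665 kJ/s = 665 kJ/s = 2.394e+06 kJ/h
ṁ = Q/Δh = 2.394e+06 / 1157.3 = 2068.6 kg/h

ṁ = 2070 kg/h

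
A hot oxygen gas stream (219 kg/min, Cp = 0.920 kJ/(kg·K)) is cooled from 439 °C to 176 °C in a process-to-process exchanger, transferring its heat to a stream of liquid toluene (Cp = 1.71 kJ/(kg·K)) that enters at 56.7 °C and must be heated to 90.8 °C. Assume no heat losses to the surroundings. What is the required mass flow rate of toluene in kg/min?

Heat released by hot stream: Q = 219 × 0.920 × (439 − 176) = 52989 kJ/min
Energy balance on cold side (adiabatic exchanger): Q = ṁ_c·Cp_c·(T_c,out − T_c,in)
ṁ_c = 52989 / [1.71 × (90.8 − 56.7)] = 908.73 kg/min

ṁ_c = 909 kg/min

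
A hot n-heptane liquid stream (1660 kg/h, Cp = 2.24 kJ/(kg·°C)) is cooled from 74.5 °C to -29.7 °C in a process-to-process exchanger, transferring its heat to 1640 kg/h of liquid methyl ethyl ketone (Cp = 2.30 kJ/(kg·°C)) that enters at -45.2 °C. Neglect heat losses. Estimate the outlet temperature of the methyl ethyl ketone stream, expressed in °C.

Heat released by hot stream: Q = 1660 × 2.24 × (74.5 − -29.7) = 387460 kJ/h
Energy balance on cold side (adiabatic exchanger): Q = ṁ_c·Cp_c·(T_c,out − T_c,in)
T_c,out = -45.2 + 387460/(1640 × 2.30) = 57.519 °C

T_c,out = 57.5 °C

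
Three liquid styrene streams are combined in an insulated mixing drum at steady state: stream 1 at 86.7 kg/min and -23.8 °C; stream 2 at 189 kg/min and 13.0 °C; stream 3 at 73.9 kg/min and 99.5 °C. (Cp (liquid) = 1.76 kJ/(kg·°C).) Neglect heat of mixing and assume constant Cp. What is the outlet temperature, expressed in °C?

No heat crosses the boundary, so H_out = H_in.
Σ ṁᵢCp,ᵢTᵢ = 86.7×1.76×-23.8 + 189×1.76×13.0 + 73.9×1.76×99.5 = 13634
Σ ṁᵢCp,ᵢ = 86.7×1.76 + 189×1.76 + 73.9×1.76 = 615.3
T_out = 13634 / 615.3 = 22.158 °C

T_out = 22.2 °C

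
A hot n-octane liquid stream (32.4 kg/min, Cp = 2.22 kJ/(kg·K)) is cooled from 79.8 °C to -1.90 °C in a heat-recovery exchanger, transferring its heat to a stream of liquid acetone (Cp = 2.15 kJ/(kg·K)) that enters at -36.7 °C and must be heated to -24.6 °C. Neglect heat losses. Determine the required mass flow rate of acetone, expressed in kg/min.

ṁ_c = 226 kg/min

Heat released by hot stream: Q = 32.4 × 2.22 × (79.8 − -1.90) = 5876.5 kJ/min
Energy balance on cold side (adiabatic exchanger): Q = ṁ_c·Cp_c·(T_c,out − T_c,in)
ṁ_c = 5876.5 / [2.15 × (-24.6 − -36.7)] = 225.89 kg/min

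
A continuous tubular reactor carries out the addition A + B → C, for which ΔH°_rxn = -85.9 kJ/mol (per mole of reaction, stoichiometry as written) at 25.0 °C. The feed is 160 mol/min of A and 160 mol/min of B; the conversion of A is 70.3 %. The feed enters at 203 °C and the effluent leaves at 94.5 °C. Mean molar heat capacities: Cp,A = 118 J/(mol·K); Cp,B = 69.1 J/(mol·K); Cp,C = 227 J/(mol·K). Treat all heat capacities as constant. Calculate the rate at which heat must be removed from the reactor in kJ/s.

Extent of reaction ξ = 0.703 × 160 = 112.48 mol/min
Reaction term: ξ·ΔH°_rxn = 112.48 × -85.9 = -9662 kJ/min
Sensible, feed 203→25 °C: -5328.6 kJ/min
Outlet flows (mol/min): A 47.52, B 47.52, C 112.48
Sensible, products 25→94.5 °C: 2392.5 kJ/min
Q = ΔH = -12598 kJ/min = -209.97 kW
Heat removed = 209.97 kJ/s

Q_out = 210 kJ/s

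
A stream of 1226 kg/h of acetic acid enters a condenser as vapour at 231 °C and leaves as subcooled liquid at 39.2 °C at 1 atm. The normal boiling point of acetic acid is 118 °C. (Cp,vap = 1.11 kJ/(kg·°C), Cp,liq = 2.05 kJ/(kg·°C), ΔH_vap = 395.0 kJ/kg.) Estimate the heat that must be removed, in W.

vapour 231→118 °C: -125.43 kJ/kg
condensation at 118 °C: -395 kJ/kg
liquid 118→39.2 °C: -161.54 kJ/kg
Δh = -125.43 + -395 + -161.54 = -681.97 kJ/kg
Q = ṁ·Δh = 1226 kg/h × -681.97 kJ/kg = -836100 kJ/h
|Q| = 232.25 kW = 232250 W

Q_c = 232000 W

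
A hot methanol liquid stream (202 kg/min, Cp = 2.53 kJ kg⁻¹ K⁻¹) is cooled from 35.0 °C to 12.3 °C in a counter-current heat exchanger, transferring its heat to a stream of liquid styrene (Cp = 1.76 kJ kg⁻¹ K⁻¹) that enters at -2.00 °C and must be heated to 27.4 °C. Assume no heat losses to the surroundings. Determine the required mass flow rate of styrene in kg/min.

Heat released by hot stream: Q = 202 × 2.53 × (35.0 − 12.3) = 11601 kJ/min
Energy balance on cold side (adiabatic exchanger): Q = ṁ_c·Cp_c·(T_c,out − T_c,in)
ṁ_c = 11601 / [1.76 × (27.4 − -2.00)] = 224.2 kg/min

ṁ_c = 224 kg/min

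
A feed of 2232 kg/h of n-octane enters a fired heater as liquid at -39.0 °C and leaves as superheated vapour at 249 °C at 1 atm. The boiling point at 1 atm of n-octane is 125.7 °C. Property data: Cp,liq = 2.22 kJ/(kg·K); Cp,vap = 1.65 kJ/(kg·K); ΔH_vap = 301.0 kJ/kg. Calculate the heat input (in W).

liquid -39.0→125.7 °C: 365.63 kJ/kg
vaporisation at 125.7 °C: 301 kJ/kg
vapour 125.7→249 °C: 203.44 kJ/kg
Δh = 365.63 + 301 + 203.44 = 870.08 kJ/kg
Q = ṁ·Δh = 2232 kg/h × 870.08 kJ/kg = 1.942e+06 kJ/h
|Q| = 539.45 kW = 539450 W

Q = 539000 W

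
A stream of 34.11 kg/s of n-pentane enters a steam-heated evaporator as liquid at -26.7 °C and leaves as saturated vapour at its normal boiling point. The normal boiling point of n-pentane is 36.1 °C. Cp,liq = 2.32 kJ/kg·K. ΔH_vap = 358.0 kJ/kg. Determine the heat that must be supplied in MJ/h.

liquid -26.7→36.1 °C: 145.7 kJ/kg
vaporisation at 36.1 °C: 358 kJ/kg
Δh = 145.7 + 358 = 503.7 kJ/kg
Q = ṁ·Δh = 34.11 kg/s × 503.7 kJ/kg = 17181 kJ/s
|Q| = 17181 kW = 61852 MJ/h

Q = 61900 MJ/h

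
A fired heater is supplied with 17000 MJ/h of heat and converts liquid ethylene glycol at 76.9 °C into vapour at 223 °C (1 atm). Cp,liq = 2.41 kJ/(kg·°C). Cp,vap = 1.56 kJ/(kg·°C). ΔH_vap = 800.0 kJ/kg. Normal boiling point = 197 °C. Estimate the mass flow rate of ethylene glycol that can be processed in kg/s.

ṁ = 4.18 kg/s

Δh = 2.41×(197−76.9) + 800.0 + 1.56×(223−197) = 1130 kJ/kg
Q = 17000 MJ/h = 4722.2 kJ/s = 4722.2 kJ/s
ṁ = Q/Δh = 4722.2 / 1130 = 4.179 kg/s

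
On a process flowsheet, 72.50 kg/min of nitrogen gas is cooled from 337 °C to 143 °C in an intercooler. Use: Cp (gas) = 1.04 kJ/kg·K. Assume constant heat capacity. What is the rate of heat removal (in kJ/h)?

Q = ṁ·Cp·ΔT = 72.50 × 1.04 × (143 − 337) = -14628 kJ/min
Converting: 14628 / 60 s = 243.79 kW
Cooling duty = 877660 kJ/h

Q_c = 878000 kJ/h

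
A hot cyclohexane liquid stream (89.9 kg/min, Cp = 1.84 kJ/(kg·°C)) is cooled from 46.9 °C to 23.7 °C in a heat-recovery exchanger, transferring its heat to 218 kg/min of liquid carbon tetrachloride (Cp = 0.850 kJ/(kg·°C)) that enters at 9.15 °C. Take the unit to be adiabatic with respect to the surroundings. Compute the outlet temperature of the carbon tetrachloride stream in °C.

T_c,out = 29.9 °C

Heat released by hot stream: Q = 89.9 × 1.84 × (46.9 − 23.7) = 3837.7 kJ/min
Energy balance on cold side (adiabatic exchanger): Q = ṁ_c·Cp_c·(T_c,out − T_c,in)
T_c,out = 9.15 + 3837.7/(218 × 0.850) = 29.86 °C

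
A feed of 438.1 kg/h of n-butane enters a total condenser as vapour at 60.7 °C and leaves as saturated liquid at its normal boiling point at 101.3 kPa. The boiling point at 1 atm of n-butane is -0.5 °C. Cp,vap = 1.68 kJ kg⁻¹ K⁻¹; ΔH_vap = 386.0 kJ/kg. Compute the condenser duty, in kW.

Q_c = 59.5 kW

vapour 60.7→-0.5 °C: -102.82 kJ/kg
condensation at -0.5 °C: -386 kJ/kg
Δh = -102.82 + -386 = -488.82 kJ/kg
Q = ṁ·Δh = 438.1 kg/h × -488.82 kJ/kg = -214150 kJ/h
|Q| = 59.486 kW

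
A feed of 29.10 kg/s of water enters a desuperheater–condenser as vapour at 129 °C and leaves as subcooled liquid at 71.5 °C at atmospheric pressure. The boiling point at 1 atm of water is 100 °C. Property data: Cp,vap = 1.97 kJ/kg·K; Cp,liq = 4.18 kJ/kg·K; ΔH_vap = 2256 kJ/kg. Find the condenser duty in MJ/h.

Q_c = 255000 MJ/h

vapour 129→100 °C: -57.13 kJ/kg
condensation at 100 °C: -2256 kJ/kg
liquid 100→71.5 °C: -119.13 kJ/kg
Δh = -57.13 + -2256 + -119.13 = -2432.3 kJ/kg
Q = ṁ·Δh = 29.10 kg/s × -2432.3 kJ/kg = -70779 kJ/s
|Q| = 70779 kW = 254800 MJ/h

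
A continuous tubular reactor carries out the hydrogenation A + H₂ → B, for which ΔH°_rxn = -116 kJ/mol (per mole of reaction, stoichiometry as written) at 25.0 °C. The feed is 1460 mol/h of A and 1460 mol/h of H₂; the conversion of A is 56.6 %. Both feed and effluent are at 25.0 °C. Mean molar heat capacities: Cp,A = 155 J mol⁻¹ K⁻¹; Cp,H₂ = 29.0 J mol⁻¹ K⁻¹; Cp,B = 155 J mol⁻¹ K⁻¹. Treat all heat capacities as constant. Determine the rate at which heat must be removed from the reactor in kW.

Q_out = 26.6 kW

Extent of reaction ξ = 0.566 × 1460 = 826.36 mol/h
Reaction term: ξ·ΔH°_rxn = 826.36 × -116 = -95858 kJ/h
Q = ΔH = -95858 kJ/h = -26.627 kW
Heat removed = 26.627 kW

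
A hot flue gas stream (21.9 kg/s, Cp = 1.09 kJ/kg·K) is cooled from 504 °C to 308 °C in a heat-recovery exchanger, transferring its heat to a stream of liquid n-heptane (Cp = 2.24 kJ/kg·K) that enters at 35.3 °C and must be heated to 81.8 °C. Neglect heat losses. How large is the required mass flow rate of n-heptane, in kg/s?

ṁ_c = 44.9 kg/s

Heat released by hot stream: Q = 21.9 × 1.09 × (504 − 308) = 4678.7 kJ/s
Energy balance on cold side (adiabatic exchanger): Q = ṁ_c·Cp_c·(T_c,out − T_c,in)
ṁ_c = 4678.7 / [2.24 × (81.8 − 35.3)] = 44.919 kg/s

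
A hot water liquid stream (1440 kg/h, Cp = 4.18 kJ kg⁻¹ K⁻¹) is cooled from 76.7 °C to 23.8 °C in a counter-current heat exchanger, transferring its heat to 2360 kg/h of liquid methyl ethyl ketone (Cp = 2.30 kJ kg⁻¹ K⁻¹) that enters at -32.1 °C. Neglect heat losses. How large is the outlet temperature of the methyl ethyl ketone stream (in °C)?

Heat released by hot stream: Q = 1440 × 4.18 × (76.7 − 23.8) = 318420 kJ/h
Energy balance on cold side (adiabatic exchanger): Q = ṁ_c·Cp_c·(T_c,out − T_c,in)
T_c,out = -32.1 + 318420/(2360 × 2.30) = 26.562 °C

T_c,out = 26.6 °C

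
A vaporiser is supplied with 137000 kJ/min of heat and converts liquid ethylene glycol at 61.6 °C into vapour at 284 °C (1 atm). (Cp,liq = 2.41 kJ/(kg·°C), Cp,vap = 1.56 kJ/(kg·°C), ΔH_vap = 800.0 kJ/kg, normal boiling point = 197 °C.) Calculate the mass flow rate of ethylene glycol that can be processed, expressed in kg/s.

ṁ = 1.81 kg/s

Δh = 2.41×(197−61.6) + 800.0 + 1.56×(284−197) = 1262 kJ/kg
Q = 137000 kJ/min = 2283.3 kJ/s = 2283.3 kJ/s
ṁ = Q/Δh = 2283.3 / 1262 = 1.8092 kg/s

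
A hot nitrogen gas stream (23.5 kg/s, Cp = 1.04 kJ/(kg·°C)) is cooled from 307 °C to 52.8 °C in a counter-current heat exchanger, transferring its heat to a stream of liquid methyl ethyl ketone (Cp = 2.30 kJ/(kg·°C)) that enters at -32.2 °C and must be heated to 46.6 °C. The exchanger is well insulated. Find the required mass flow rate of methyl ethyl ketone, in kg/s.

ṁ_c = 34.3 kg/s

Heat released by hot stream: Q = 23.5 × 1.04 × (307 − 52.8) = 6212.6 kJ/s
Energy balance on cold side (adiabatic exchanger): Q = ṁ_c·Cp_c·(T_c,out − T_c,in)
ṁ_c = 6212.6 / [2.30 × (46.6 − -32.2)] = 34.279 kg/s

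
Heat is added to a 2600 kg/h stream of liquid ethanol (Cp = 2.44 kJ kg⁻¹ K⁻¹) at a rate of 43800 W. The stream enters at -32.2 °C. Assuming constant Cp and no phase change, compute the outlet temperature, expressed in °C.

Q = 43800 W = 157680 kJ/h
ΔT = Q/(ṁ·Cp) = 157680/(2600×2.44) = 24.855 K
T_out = -32.2 + 24.855 = -7.345 °C

T_out = -7.35 °C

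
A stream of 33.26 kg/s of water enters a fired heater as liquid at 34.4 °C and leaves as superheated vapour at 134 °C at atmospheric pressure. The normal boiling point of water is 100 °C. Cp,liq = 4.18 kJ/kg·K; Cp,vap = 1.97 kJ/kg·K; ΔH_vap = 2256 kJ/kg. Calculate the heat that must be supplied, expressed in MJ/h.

Q = 311000 MJ/h

liquid 34.4→100 °C: 274.21 kJ/kg
vaporisation at 100 °C: 2256 kJ/kg
vapour 100→134 °C: 66.98 kJ/kg
Δh = 274.21 + 2256 + 66.98 = 2597.2 kJ/kg
Q = ṁ·Δh = 33.26 kg/s × 2597.2 kJ/kg = 86382 kJ/s
|Q| = 86382 kW = 310980 MJ/h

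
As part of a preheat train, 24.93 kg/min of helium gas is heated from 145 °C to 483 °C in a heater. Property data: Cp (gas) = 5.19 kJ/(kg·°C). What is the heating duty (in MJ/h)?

Q = 2620 MJ/h

Q = ṁ·Cp·ΔT = 24.93 × 5.19 × (483 − 145) = 43733 kJ/min
Converting: 43733 / 60 s = 728.88 kW
Heating duty = 2624 MJ/h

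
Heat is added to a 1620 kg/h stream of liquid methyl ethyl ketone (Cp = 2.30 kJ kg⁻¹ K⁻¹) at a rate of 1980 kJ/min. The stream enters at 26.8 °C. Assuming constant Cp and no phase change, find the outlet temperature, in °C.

T_out = 58.7 °C

Q = 1980 kJ/min = 118800 kJ/h
ΔT = Q/(ṁ·Cp) = 118800/(1620×2.30) = 31.884 K
T_out = 26.8 + 31.884 = 58.684 °C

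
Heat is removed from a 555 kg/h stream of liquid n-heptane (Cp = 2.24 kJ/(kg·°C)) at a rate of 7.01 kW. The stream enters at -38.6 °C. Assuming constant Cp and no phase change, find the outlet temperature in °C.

T_out = -58.9 °C

Q = 7.01 kW = 25236 kJ/h
ΔT = Q/(ṁ·Cp) = 25236/(555×2.24) = 20.299 K
T_out = -38.6 − 20.299 = -58.899 °C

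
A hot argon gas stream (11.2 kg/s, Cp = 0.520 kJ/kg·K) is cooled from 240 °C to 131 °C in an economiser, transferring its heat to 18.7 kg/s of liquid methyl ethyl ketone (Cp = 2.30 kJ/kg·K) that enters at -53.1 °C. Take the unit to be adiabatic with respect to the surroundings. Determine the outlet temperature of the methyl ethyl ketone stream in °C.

Heat released by hot stream: Q = 11.2 × 0.520 × (240 − 131) = 634.82 kJ/s
Energy balance on cold side (adiabatic exchanger): Q = ṁ_c·Cp_c·(T_c,out − T_c,in)
T_c,out = -53.1 + 634.82/(18.7 × 2.30) = -38.34 °C

T_c,out = -38.3 °C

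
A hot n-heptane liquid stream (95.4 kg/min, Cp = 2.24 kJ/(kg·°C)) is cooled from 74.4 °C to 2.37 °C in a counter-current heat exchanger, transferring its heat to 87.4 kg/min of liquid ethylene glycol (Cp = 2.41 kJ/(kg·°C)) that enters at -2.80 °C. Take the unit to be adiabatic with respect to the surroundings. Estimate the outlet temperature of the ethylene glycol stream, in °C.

Heat released by hot stream: Q = 95.4 × 2.24 × (74.4 − 2.37) = 15393 kJ/min
Energy balance on cold side (adiabatic exchanger): Q = ṁ_c·Cp_c·(T_c,out − T_c,in)
T_c,out = -2.80 + 15393/(87.4 × 2.41) = 70.277 °C

T_c,out = 70.3 °C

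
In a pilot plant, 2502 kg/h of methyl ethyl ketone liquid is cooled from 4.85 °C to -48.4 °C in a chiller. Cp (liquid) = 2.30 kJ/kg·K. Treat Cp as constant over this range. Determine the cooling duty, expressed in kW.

Q = ṁ·Cp·ΔT = 2502 × 2.30 × (-48.4 − 4.85) = -306430 kJ/h
Converting: 306430 / 3600 s = 85.12 kW

Q_c = 85.1 kW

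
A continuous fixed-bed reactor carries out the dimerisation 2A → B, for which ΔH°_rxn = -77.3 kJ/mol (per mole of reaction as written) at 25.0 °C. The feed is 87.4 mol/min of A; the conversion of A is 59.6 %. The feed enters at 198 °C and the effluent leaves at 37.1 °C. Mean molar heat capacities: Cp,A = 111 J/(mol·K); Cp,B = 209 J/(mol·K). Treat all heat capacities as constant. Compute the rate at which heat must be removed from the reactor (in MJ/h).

Q_out = 215 MJ/h

Extent of reaction ξ = 0.596 × 87.4 / 2 = 26.045 mol/min
Reaction term: ξ·ΔH°_rxn = 26.045 × -77.3 = -2013.3 kJ/min
Sensible, feed 198→25 °C: -1678.3 kJ/min
Outlet flows (mol/min): A 35.31, B 26.045
Sensible, products 25→37.1 °C: 113.29 kJ/min
Q = ΔH = -3578.3 kJ/min = -59.639 kW
Heat removed = 214.7 MJ/h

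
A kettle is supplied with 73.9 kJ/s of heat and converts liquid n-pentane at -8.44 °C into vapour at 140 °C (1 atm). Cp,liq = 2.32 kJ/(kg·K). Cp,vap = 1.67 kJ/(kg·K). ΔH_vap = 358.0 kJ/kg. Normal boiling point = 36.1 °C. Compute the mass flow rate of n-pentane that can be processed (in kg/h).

Δh = 2.32×(36.1−-8.44) + 358.0 + 1.67×(140−36.1) = 634.85 kJ/kg
Q = 73.9 kJ/s = 73.9 kJ/s = 266040 kJ/h
ṁ = Q/Δh = 266040 / 634.85 = 419.06 kg/h

ṁ = 419 kg/h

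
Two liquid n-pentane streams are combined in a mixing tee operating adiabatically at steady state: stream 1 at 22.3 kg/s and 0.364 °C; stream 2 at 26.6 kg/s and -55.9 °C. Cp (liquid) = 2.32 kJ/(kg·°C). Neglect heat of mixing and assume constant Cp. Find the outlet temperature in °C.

Energy balance with Q = 0: Σ ṁᵢCp,ᵢ(T_out − Tᵢ) = 0
T_out = Σ ṁᵢCp,ᵢTᵢ / Σ ṁᵢCp,ᵢ
      = -3430.9 / 113.45 = -30.242 °C

T_out = -30.2 °C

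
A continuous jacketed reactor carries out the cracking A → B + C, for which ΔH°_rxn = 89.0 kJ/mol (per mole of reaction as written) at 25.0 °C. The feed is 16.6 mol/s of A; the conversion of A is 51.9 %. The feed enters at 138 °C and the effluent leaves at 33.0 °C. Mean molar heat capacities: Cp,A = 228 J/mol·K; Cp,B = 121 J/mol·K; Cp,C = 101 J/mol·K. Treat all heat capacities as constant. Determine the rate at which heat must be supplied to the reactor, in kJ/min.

Q_in = 22100 kJ/min

Extent of reaction ξ = 0.519 × 16.6 = 8.6154 mol/s
Reaction term: ξ·ΔH°_rxn = 8.6154 × 89.0 = 766.77 kJ/s
Sensible, feed 138→25 °C: -427.68 kJ/s
Outlet flows (mol/s): A 7.9846, B 8.6154, C 8.6154
Sensible, products 25→33.0 °C: 29.865 kJ/s
Q = ΔH = 368.95 kJ/s = 368.95 kW
Heat supplied = 22137 kJ/min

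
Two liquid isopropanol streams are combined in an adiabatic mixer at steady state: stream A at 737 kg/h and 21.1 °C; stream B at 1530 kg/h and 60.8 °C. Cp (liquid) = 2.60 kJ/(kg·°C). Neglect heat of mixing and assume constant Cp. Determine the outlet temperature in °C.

Energy balance with Q = 0: Σ ṁᵢCp,ᵢ(T_out − Tᵢ) = 0
Σ ṁᵢCp,ᵢTᵢ = 737×2.60×21.1 + 1530×2.60×60.8 = 282290
Σ ṁᵢCp,ᵢ = 737×2.60 + 1530×2.60 = 5894.2
T_out = 282290 / 5894.2 = 47.894 °C

T_out = 47.9 °C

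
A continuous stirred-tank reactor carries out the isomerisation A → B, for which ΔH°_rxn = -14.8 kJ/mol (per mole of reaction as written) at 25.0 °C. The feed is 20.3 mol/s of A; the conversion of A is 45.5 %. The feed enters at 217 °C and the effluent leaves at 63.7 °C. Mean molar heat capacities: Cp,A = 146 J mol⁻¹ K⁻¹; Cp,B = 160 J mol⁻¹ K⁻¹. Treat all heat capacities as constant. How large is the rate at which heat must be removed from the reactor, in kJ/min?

Q_out = 35200 kJ/min

Extent of reaction ξ = 0.455 × 20.3 = 9.2365 mol/s
Reaction term: ξ·ΔH°_rxn = 9.2365 × -14.8 = -136.7 kJ/s
Sensible, feed 217→25 °C: -569.05 kJ/s
Outlet flows (mol/s): A 11.063, B 9.2365
Sensible, products 25→63.7 °C: 119.7 kJ/s
Q = ΔH = -586.05 kJ/s = -586.05 kW
Heat removed = 35163 kJ/min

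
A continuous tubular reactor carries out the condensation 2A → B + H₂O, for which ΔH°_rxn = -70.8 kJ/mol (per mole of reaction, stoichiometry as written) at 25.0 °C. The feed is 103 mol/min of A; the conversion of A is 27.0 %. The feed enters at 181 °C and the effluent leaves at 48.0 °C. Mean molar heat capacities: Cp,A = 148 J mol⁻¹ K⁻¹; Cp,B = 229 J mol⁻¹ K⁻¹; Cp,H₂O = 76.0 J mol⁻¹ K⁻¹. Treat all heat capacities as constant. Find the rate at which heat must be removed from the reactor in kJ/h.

Extent of reaction ξ = 0.270 × 103 / 2 = 13.905 mol/min
Reaction term: ξ·ΔH°_rxn = 13.905 × -70.8 = -984.47 kJ/min
Sensible, feed 181→25 °C: -2378.1 kJ/min
Outlet flows (mol/min): A 75.19, B 13.905, H₂O 13.905
Sensible, products 25→48.0 °C: 353.49 kJ/min
Q = ΔH = -3009 kJ/min = -50.151 kW
Heat removed = 180540 kJ/h

Q_out = 181000 kJ/h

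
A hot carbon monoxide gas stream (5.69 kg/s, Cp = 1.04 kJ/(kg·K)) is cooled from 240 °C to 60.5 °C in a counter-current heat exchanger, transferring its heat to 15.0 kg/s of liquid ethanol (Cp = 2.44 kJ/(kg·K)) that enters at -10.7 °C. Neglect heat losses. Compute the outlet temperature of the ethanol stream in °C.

T_c,out = 18.3 °C

Heat released by hot stream: Q = 5.69 × 1.04 × (240 − 60.5) = 1062.2 kJ/s
Energy balance on cold side (adiabatic exchanger): Q = ṁ_c·Cp_c·(T_c,out − T_c,in)
T_c,out = -10.7 + 1062.2/(15.0 × 2.44) = 18.322 °C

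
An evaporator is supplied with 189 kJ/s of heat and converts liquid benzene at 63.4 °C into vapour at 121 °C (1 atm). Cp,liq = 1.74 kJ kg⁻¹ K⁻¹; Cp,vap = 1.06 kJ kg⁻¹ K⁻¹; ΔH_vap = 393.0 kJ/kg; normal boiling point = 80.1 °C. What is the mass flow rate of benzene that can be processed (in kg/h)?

Δh = 1.74×(80.1−63.4) + 393.0 + 1.06×(121−80.1) = 465.41 kJ/kg
Q = 189 kJ/s = 189 kJ/s = 680400 kJ/h
ṁ = Q/Δh = 680400 / 465.41 = 1461.9 kg/h

ṁ = 1460 kg/h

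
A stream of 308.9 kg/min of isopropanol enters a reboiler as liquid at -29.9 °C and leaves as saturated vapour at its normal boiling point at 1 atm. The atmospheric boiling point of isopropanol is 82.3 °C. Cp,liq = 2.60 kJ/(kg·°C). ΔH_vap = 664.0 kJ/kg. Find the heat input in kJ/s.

Q = 4920 kJ/s

liquid -29.9→82.3 °C: 291.72 kJ/kg
vaporisation at 82.3 °C: 664 kJ/kg
Δh = 291.72 + 664 = 955.72 kJ/kg
Q = ṁ·Δh = 308.9 kg/min × 955.72 kJ/kg = 295220 kJ/min
|Q| = 4920.4 kW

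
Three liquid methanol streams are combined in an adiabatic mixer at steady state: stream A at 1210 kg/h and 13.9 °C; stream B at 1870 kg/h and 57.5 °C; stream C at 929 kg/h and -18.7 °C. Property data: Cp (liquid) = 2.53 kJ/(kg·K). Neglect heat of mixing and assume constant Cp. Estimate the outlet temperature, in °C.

T_out = 26.7 °C

No heat crosses the boundary, so H_out = H_in.
Σ ṁᵢCp,ᵢTᵢ = 1210×2.53×13.9 + 1870×2.53×57.5 + 929×2.53×-18.7 = 270640
Σ ṁᵢCp,ᵢ = 1210×2.53 + 1870×2.53 + 929×2.53 = 10143
T_out = 270640 / 10143 = 26.683 °C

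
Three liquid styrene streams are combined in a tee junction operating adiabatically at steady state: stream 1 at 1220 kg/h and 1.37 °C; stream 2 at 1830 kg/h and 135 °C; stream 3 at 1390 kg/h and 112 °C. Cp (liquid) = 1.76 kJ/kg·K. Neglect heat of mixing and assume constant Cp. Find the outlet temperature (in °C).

Adiabatic, steady state ⇒ Σ ṁᵢCp,ᵢ(T_out − Tᵢ) = 0
Σ ṁᵢCp,ᵢTᵢ = 1220×1.76×1.37 + 1830×1.76×135 + 1390×1.76×112 = 711750
Σ ṁᵢCp,ᵢ = 1220×1.76 + 1830×1.76 + 1390×1.76 = 7814.4
T_out = 711750 / 7814.4 = 91.081 °C

T_out = 91.1 °C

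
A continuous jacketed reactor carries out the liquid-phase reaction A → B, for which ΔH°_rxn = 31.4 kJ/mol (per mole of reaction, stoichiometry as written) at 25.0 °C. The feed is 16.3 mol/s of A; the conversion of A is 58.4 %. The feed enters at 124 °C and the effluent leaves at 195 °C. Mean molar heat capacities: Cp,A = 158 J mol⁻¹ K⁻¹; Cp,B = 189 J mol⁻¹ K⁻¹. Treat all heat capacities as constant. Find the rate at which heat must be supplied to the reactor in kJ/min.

Q_in = 31900 kJ/min

Extent of reaction ξ = 0.584 × 16.3 = 9.5192 mol/s
Reaction term: ξ·ΔH°_rxn = 9.5192 × 31.4 = 298.9 kJ/s
Sensible, feed 124→25 °C: -254.96 kJ/s
Outlet flows (mol/s): A 6.7808, B 9.5192
Sensible, products 25→195 °C: 487.98 kJ/s
Q = ΔH = 531.92 kJ/s = 531.92 kW
Heat supplied = 31915 kJ/min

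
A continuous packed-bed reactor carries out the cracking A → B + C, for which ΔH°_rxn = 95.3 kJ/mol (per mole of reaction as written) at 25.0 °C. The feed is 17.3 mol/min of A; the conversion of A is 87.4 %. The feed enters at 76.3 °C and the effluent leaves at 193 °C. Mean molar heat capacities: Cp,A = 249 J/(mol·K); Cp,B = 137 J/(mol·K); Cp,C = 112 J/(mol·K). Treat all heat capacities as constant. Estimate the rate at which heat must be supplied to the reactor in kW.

Q_in = 32.4 kW

Extent of reaction ξ = 0.874 × 17.3 = 15.12 mol/min
Reaction term: ξ·ΔH°_rxn = 15.12 × 95.3 = 1441 kJ/min
Sensible, feed 76.3→25 °C: -220.99 kJ/min
Outlet flows (mol/min): A 2.1798, B 15.12, C 15.12
Sensible, products 25→193 °C: 723.69 kJ/min
Q = ΔH = 1943.7 kJ/min = 32.394 kW
Heat supplied = 32.394 kW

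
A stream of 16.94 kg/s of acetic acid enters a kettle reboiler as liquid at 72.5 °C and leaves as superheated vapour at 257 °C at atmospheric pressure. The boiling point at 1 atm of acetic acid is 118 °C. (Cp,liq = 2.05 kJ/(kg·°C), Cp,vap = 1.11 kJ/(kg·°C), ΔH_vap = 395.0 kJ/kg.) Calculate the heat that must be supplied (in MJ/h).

Q = 39200 MJ/h

liquid 72.5→118 °C: 93.275 kJ/kg
vaporisation at 118 °C: 395 kJ/kg
vapour 118→257 °C: 154.29 kJ/kg
Δh = 93.275 + 395 + 154.29 = 642.57 kJ/kg
Q = ṁ·Δh = 16.94 kg/s × 642.57 kJ/kg = 10885 kJ/s
|Q| = 10885 kW = 39186 MJ/h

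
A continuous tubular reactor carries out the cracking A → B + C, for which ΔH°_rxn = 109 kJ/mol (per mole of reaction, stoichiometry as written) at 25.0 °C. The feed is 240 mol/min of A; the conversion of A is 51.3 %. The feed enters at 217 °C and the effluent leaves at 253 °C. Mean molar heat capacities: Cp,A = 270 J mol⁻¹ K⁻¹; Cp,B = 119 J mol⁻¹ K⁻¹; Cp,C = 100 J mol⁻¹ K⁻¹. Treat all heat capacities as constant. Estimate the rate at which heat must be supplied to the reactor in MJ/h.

Extent of reaction ξ = 0.513 × 240 = 123.12 mol/min
Reaction term: ξ·ΔH°_rxn = 123.12 × 109 = 13420 kJ/min
Sensible, feed 217→25 °C: -12442 kJ/min
Outlet flows (mol/min): A 116.88, B 123.12, C 123.12
Sensible, products 25→253 °C: 13343 kJ/min
Q = ΔH = 14321 kJ/min = 238.69 kW
Heat supplied = 859.27 MJ/h

Q_in = 859 MJ/h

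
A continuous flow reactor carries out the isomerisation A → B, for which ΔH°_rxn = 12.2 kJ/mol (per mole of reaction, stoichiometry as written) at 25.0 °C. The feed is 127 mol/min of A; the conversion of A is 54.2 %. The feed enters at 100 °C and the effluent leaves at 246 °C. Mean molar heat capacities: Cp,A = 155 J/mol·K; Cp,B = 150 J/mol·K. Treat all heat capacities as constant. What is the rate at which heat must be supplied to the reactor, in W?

Q_in = 60600 W

Extent of reaction ξ = 0.542 × 127 = 68.834 mol/min
Reaction term: ξ·ΔH°_rxn = 68.834 × 12.2 = 839.77 kJ/min
Sensible, feed 100→25 °C: -1476.4 kJ/min
Outlet flows (mol/min): A 58.166, B 68.834
Sensible, products 25→246 °C: 4274.3 kJ/min
Q = ΔH = 3637.7 kJ/min = 60.629 kW
Heat supplied = 60629 W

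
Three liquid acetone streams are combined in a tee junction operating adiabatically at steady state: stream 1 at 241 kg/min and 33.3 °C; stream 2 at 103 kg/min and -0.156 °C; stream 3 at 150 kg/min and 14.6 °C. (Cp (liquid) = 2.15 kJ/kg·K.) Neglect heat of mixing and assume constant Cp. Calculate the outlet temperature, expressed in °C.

T_out = 20.6 °C

No heat crosses the boundary, so H_out = H_in.
Σ ṁᵢCp,ᵢTᵢ = 241×2.15×33.3 + 103×2.15×-0.156 + 150×2.15×14.6 = 21928
Σ ṁᵢCp,ᵢ = 241×2.15 + 103×2.15 + 150×2.15 = 1062.1
T_out = 21928 / 1062.1 = 20.646 °C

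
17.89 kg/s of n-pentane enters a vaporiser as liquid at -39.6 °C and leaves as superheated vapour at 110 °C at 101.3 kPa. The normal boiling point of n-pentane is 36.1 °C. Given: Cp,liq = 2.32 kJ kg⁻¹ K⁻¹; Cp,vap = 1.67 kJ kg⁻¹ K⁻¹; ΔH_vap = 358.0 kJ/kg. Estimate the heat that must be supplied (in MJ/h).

liquid -39.6→36.1 °C: 175.62 kJ/kg
vaporisation at 36.1 °C: 358 kJ/kg
vapour 36.1→110 °C: 123.41 kJ/kg
Δh = 175.62 + 358 + 123.41 = 657.04 kJ/kg
Q = ṁ·Δh = 17.89 kg/s × 657.04 kJ/kg = 11754 kJ/s
|Q| = 11754 kW = 42316 MJ/h

Q = 42300 MJ/h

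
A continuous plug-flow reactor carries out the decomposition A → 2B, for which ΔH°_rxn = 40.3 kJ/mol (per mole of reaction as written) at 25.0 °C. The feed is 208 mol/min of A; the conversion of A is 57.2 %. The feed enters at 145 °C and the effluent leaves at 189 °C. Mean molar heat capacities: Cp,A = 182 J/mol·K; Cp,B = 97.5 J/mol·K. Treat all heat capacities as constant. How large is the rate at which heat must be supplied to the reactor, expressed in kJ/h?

Q_in = 403000 kJ/h

Extent of reaction ξ = 0.572 × 208 = 118.98 mol/min
Reaction term: ξ·ΔH°_rxn = 118.98 × 40.3 = 4794.7 kJ/min
Sensible, feed 145→25 °C: -4542.7 kJ/min
Outlet flows (mol/min): A 89.024, B 237.95
Sensible, products 25→189 °C: 6462 kJ/min
Q = ΔH = 6714.1 kJ/min = 111.9 kW
Heat supplied = 402840 kJ/h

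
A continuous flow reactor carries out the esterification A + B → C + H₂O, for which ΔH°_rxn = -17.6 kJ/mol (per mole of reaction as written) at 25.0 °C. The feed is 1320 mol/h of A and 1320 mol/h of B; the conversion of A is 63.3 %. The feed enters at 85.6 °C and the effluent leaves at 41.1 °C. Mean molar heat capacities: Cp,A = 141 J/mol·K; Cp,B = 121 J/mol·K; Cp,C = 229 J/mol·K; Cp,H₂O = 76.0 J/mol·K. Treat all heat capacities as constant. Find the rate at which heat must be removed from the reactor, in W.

Extent of reaction ξ = 0.633 × 1320 = 835.56 mol/h
Reaction term: ξ·ΔH°_rxn = 835.56 × -17.6 = -14706 kJ/h
Sensible, feed 85.6→25 °C: -20958 kJ/h
Outlet flows (mol/h): A 484.44, B 484.44, C 835.56, H₂O 835.56
Sensible, products 25→41.1 °C: 6146.5 kJ/h
Q = ΔH = -29517 kJ/h = -8.1992 kW
Heat removed = 8199.2 W

Q_out = 8200 W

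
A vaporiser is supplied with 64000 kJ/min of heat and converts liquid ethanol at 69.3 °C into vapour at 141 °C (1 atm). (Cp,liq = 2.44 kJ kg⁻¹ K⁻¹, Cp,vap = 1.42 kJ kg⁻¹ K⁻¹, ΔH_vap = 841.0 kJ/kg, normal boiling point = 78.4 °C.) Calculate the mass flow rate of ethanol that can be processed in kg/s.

ṁ = 1.12 kg/s

Δh = 2.44×(78.4−69.3) + 841.0 + 1.42×(141−78.4) = 952.1 kJ/kg
Q = 64000 kJ/min = 1066.7 kJ/s = 1066.7 kJ/s
ṁ = Q/Δh = 1066.7 / 952.1 = 1.1203 kg/s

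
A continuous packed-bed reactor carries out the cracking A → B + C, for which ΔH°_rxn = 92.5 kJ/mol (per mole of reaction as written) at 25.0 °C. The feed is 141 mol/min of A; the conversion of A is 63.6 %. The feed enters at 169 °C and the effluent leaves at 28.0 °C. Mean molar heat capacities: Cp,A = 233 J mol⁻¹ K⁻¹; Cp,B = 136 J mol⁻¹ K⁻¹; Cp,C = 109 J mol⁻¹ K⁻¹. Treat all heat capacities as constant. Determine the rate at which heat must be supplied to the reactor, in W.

Extent of reaction ξ = 0.636 × 141 = 89.676 mol/min
Reaction term: ξ·ΔH°_rxn = 89.676 × 92.5 = 8295 kJ/min
Sensible, feed 169→25 °C: -4730.8 kJ/min
Outlet flows (mol/min): A 51.324, B 89.676, C 89.676
Sensible, products 25→28.0 °C: 101.79 kJ/min
Q = ΔH = 3666 kJ/min = 61.1 kW
Heat supplied = 61100 W

Q_in = 61100 W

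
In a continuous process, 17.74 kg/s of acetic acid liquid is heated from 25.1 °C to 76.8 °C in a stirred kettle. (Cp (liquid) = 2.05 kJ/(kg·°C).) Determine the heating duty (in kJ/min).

Q = ṁ·Cp·ΔT = 17.74 × 2.05 × (76.8 − 25.1) = 1880.2 kJ/s
Heating duty = 112810 kJ/min

Q = 113000 kJ/min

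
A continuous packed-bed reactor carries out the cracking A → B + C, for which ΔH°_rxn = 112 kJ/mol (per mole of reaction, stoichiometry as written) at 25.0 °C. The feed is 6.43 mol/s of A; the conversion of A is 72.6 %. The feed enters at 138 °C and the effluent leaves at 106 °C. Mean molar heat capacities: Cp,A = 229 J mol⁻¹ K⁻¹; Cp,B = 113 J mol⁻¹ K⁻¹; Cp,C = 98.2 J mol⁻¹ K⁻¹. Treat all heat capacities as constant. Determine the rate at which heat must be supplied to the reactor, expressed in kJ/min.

Extent of reaction ξ = 0.726 × 6.43 = 4.6682 mol/s
Reaction term: ξ·ΔH°_rxn = 4.6682 × 112 = 522.84 kJ/s
Sensible, feed 138→25 °C: -166.39 kJ/s
Outlet flows (mol/s): A 1.7618, B 4.6682, C 4.6682
Sensible, products 25→106 °C: 112.54 kJ/s
Q = ΔH = 468.99 kJ/s = 468.99 kW
Heat supplied = 28139 kJ/min

Q_in = 28100 kJ/min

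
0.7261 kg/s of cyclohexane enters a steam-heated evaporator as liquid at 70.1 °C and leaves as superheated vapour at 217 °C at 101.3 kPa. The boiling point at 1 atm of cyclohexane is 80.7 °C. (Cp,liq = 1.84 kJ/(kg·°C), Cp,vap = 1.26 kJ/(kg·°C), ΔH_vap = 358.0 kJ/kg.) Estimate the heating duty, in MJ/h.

Q = 1440 MJ/h

liquid 70.1→80.7 °C: 19.504 kJ/kg
vaporisation at 80.7 °C: 358 kJ/kg
vapour 80.7→217 °C: 171.74 kJ/kg
Δh = 19.504 + 358 + 171.74 = 549.24 kJ/kg
Q = ṁ·Δh = 0.7261 kg/s × 549.24 kJ/kg = 398.8 kJ/s
|Q| = 398.8 kW = 1435.7 MJ/h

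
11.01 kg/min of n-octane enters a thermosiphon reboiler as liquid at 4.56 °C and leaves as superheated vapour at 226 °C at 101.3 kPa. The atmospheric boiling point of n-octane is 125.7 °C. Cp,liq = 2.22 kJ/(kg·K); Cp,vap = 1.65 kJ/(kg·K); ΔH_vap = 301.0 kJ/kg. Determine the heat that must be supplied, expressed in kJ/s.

liquid 4.56→125.7 °C: 268.93 kJ/kg
vaporisation at 125.7 °C: 301 kJ/kg
vapour 125.7→226 °C: 165.49 kJ/kg
Δh = 268.93 + 301 + 165.49 = 735.43 kJ/kg
Q = ṁ·Δh = 11.01 kg/min × 735.43 kJ/kg = 8097 kJ/min
|Q| = 134.95 kW

Q = 135 kJ/s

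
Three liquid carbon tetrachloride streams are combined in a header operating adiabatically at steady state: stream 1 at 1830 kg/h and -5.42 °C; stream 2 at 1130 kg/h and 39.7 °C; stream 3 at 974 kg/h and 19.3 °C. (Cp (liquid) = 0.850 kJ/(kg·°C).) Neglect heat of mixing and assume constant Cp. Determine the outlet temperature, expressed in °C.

Adiabatic, steady state ⇒ Σ ṁᵢCp,ᵢ(T_out − Tᵢ) = 0
Σ ṁᵢCp,ᵢTᵢ = 1830×0.850×-5.42 + 1130×0.850×39.7 + 974×0.850×19.3 = 45680
Σ ṁᵢCp,ᵢ = 1830×0.850 + 1130×0.850 + 974×0.850 = 3343.9
T_out = 45680 / 3343.9 = 13.661 °C

T_out = 13.7 °C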